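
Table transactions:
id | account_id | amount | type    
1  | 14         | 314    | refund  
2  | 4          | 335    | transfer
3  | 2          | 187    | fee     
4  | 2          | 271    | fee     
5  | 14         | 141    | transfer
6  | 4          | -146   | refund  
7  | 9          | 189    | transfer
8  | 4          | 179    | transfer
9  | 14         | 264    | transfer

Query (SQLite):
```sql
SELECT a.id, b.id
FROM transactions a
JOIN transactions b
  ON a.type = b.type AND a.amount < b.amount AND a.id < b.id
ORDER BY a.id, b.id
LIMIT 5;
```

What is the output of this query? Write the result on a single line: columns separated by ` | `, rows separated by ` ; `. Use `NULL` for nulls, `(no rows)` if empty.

3 | 4 ; 5 | 7 ; 5 | 8 ; 5 | 9 ; 7 | 9

Pairs (a,b) with same type, a.amount < b.amount, a.id < b.id.
type groups: fee:{3,4} refund:{1,6} transfer:{2,5,7,8,9}
Ordered by (a.id, b.id); first 5.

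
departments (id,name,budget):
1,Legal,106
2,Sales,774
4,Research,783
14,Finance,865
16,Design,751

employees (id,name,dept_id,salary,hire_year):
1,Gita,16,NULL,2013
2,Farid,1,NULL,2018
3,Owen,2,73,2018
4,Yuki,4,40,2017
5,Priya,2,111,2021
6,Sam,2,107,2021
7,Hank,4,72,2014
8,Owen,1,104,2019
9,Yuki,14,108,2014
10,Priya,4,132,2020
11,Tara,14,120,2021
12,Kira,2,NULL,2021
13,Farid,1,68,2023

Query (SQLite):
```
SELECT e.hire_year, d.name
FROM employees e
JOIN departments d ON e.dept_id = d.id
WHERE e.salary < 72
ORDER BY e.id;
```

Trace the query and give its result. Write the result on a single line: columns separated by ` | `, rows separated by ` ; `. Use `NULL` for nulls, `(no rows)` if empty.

2017 | Research ; 2023 | Legal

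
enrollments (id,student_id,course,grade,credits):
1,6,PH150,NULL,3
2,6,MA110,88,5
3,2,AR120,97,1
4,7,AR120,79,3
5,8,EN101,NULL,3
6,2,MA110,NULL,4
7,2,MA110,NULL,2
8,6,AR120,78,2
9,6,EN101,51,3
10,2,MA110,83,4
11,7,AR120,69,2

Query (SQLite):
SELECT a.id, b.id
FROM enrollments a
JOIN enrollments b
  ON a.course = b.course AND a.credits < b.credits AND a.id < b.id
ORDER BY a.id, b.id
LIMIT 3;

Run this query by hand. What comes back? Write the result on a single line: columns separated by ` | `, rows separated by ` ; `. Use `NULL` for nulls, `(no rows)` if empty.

3 | 4 ; 3 | 8 ; 3 | 11

Pairs (a,b) with same course, a.credits < b.credits, a.id < b.id.
course groups: AR120:{3,4,8,11} EN101:{5,9} MA110:{2,6,7,10} PH150:{1}
Ordered by (a.id, b.id); first 3.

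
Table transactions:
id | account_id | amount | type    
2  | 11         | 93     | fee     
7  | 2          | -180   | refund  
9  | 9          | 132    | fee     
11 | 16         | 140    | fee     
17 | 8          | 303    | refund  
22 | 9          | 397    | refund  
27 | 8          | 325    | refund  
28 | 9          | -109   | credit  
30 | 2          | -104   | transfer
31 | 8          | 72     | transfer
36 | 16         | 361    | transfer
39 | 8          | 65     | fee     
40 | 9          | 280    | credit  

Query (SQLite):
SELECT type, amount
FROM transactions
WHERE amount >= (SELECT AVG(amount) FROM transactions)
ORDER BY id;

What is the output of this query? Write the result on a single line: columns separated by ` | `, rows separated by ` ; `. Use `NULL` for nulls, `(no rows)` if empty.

Scalar subquery: AVG(amount) over all transactions rows = 136.538462 (≈; comparison uses full precision).
Keep rows where amount >= that value.

fee | 140 ; refund | 303 ; refund | 397 ; refund | 325 ; transfer | 361 ; credit | 280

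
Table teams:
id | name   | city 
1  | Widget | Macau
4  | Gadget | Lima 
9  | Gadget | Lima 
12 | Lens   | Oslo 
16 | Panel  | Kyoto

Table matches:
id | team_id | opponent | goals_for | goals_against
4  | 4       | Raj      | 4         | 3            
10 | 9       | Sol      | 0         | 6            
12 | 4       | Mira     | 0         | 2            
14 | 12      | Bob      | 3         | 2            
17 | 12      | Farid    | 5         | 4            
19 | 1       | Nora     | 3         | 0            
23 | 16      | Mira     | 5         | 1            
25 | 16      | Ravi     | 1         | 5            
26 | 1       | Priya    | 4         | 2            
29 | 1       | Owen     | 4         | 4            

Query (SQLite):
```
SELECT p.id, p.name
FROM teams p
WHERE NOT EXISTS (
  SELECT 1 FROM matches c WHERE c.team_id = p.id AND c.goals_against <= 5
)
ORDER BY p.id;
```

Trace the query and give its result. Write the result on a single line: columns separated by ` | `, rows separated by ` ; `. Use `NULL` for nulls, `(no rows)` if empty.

9 | Gadget

For each teams row, check whether any matches with matching team_id has goals_against <= 5.
Keep rows where that is false.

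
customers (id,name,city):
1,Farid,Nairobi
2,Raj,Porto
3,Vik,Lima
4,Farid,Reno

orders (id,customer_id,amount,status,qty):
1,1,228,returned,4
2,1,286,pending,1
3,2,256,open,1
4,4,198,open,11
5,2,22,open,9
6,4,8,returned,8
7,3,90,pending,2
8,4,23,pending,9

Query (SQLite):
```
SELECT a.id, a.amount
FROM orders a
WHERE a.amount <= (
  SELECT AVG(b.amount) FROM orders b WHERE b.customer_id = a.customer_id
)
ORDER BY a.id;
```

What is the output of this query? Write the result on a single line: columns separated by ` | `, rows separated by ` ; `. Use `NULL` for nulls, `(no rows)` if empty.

1 | 228 ; 5 | 22 ; 6 | 8 ; 7 | 90 ; 8 | 23

For each orders row a, compute AVG(amount) over rows sharing a.customer_id.
Keep row a if a.amount <= that per-group AVG.
  customer_id=1: AVG(amount) = 257.0
  customer_id=2: AVG(amount) = 139.0
  customer_id=3: AVG(amount) = 90.0
  customer_id=4: AVG(amount) = 76.333333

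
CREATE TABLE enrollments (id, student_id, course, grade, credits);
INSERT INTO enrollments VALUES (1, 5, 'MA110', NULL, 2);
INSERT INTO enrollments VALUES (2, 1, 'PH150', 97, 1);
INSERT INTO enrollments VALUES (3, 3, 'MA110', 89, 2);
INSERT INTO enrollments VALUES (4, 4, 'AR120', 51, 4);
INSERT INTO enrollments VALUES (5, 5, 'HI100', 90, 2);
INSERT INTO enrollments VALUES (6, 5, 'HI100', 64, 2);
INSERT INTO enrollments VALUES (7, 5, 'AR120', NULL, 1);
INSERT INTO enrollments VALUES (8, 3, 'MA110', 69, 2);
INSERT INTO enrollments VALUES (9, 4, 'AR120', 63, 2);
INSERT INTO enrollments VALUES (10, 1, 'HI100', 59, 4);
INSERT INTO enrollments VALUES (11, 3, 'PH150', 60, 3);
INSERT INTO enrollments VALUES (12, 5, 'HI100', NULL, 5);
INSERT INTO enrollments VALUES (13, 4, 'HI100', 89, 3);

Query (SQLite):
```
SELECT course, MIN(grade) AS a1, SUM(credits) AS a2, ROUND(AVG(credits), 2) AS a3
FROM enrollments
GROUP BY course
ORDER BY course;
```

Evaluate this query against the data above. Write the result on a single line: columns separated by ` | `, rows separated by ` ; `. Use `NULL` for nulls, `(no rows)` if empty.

Group enrollments by course.
Per group compute: MIN(grade), SUM(credits), ROUND(AVG(credits), 2).
  AR120: ids {4, 7, 9} → MIN(grade)=51, SUM(credits)=7, ROUND(AVG(credits), 2)=2.33
  HI100: ids {5, 6, 10, 12, 13} → MIN(grade)=59, SUM(credits)=16, ROUND(AVG(credits), 2)=3.2
  MA110: ids {1, 3, 8} → MIN(grade)=69, SUM(credits)=6, ROUND(AVG(credits), 2)=2
  PH150: ids {2, 11} → MIN(grade)=60, SUM(credits)=4, ROUND(AVG(credits), 2)=2

AR120 | 51 | 7 | 2.33 ; HI100 | 59 | 16 | 3.2 ; MA110 | 69 | 6 | 2 ; PH150 | 60 | 4 | 2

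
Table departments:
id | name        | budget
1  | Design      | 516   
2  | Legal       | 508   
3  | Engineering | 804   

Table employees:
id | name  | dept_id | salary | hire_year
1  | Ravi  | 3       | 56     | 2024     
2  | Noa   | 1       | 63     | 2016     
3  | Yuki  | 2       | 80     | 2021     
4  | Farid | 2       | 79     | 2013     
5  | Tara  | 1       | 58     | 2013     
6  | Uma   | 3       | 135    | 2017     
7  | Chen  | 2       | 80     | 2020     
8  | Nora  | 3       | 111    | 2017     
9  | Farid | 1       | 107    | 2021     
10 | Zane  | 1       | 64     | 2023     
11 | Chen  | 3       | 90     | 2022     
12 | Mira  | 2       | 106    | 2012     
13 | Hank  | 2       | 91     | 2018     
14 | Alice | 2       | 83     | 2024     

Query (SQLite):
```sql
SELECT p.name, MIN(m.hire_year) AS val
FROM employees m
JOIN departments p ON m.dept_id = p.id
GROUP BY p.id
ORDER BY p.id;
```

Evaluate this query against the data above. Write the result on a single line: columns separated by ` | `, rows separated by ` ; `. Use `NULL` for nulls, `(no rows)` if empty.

Design | 2013 ; Legal | 2012 ; Engineering | 2017

Join each employees row to its departments via dept_id.
Group joined rows by departments.id; compute MIN(m.hire_year) per group.
  1: ids {2, 5, 9, 10} → MIN(m.hire_year)=2013
  2: ids {3, 4, 7, 12, 13, 14} → MIN(m.hire_year)=2012
  3: ids {1, 6, 8, 11} → MIN(m.hire_year)=2017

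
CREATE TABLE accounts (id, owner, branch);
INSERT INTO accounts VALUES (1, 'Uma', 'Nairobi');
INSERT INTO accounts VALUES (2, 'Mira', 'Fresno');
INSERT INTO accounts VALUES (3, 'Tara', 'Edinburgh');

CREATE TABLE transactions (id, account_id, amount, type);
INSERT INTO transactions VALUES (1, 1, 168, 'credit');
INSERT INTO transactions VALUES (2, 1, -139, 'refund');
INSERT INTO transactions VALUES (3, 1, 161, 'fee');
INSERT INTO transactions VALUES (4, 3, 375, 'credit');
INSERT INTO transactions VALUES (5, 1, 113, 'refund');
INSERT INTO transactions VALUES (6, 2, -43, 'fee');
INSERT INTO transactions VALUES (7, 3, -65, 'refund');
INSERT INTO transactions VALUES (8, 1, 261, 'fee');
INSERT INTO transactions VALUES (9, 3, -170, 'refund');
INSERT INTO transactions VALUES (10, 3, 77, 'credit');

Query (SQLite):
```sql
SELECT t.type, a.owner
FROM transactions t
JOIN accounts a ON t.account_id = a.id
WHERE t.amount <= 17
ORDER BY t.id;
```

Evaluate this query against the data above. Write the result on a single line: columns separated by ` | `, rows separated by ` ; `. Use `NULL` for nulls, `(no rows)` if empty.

Each transactions row matches the accounts row where account_id = accounts.id.
Then keep rows with t.amount <= 17.

refund | Uma ; fee | Mira ; refund | Tara ; refund | Tara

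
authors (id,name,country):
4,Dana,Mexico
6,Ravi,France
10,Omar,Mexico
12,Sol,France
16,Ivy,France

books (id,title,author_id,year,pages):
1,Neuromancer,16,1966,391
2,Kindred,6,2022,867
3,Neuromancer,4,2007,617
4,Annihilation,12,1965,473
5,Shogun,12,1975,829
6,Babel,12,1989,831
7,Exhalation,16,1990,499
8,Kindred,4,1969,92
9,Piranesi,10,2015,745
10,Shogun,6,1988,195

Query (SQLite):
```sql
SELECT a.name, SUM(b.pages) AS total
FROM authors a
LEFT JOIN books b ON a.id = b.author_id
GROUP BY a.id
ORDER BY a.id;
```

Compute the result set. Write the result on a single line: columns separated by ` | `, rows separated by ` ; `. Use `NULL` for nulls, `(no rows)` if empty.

LEFT JOIN keeps every authors row; unmatched ones get NULL for books columns.
Group by authors.id and compute SUM(b.pages). SUM over an all-NULL group is NULL.
  4: ids {3, 8} → SUM(b.pages)=709
  6: ids {2, 10} → SUM(b.pages)=1062
  10: ids {9} → SUM(b.pages)=745
  12: ids {4, 5, 6} → SUM(b.pages)=2133
  16: ids {1, 7} → SUM(b.pages)=890

Dana | 709 ; Ravi | 1062 ; Omar | 745 ; Sol | 2133 ; Ivy | 890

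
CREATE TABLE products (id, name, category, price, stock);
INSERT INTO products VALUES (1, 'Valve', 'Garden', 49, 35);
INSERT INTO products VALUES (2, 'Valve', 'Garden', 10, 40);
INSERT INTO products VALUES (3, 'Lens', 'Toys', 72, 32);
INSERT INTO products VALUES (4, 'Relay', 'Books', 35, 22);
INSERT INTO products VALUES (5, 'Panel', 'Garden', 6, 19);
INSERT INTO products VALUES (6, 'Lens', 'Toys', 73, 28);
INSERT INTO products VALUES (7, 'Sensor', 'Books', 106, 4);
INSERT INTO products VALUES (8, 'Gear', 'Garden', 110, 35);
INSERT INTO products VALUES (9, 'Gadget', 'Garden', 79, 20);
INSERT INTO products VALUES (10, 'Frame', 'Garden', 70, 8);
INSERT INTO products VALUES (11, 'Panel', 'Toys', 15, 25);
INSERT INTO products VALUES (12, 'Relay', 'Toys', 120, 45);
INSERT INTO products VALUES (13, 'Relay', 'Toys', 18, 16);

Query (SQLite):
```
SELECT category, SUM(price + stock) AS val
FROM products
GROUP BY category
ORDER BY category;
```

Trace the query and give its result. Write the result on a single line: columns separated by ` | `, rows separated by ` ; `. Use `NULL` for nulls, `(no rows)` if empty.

For each row compute price + stock.
Group by category; take SUM of the expression per group.
  Books: ids {4, 7} → SUM(price + stock)=167
  Garden: ids {1, 2, 5, 8, 9, 10} → SUM(price + stock)=481
  Toys: ids {3, 6, 11, 12, 13} → SUM(price + stock)=444

Books | 167 ; Garden | 481 ; Toys | 444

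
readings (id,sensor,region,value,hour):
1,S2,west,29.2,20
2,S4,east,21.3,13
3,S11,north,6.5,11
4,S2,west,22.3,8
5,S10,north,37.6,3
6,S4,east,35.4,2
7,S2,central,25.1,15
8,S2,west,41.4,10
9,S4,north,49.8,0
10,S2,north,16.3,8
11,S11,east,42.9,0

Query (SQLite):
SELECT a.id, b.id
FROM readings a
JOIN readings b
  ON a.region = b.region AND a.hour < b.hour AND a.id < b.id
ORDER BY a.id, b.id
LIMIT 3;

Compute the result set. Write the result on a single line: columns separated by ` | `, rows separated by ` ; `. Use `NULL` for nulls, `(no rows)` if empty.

4 | 8 ; 5 | 10 ; 9 | 10

Pairs (a,b) with same region, a.hour < b.hour, a.id < b.id.
region groups: central:{7} east:{2,6,11} north:{3,5,9,10} west:{1,4,8}
Ordered by (a.id, b.id); first 3.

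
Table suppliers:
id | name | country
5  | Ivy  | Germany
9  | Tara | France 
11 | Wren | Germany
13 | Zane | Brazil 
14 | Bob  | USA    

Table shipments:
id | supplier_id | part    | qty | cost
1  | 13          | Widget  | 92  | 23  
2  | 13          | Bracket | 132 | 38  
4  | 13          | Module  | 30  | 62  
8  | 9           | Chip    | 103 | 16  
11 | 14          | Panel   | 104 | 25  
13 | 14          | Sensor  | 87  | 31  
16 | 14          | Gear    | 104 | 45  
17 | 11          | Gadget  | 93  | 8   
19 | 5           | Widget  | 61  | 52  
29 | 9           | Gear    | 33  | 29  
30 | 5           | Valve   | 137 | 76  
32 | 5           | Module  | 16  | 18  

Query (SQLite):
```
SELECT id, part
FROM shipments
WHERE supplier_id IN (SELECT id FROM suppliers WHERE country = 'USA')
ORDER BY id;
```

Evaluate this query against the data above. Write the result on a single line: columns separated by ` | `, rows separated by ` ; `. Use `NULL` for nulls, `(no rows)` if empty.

Inner query: suppliers.id where country = 'USA'.
Outer: keep shipments rows whose supplier_id is in that set.
Inner query → {14}

11 | Panel ; 13 | Sensor ; 16 | Gear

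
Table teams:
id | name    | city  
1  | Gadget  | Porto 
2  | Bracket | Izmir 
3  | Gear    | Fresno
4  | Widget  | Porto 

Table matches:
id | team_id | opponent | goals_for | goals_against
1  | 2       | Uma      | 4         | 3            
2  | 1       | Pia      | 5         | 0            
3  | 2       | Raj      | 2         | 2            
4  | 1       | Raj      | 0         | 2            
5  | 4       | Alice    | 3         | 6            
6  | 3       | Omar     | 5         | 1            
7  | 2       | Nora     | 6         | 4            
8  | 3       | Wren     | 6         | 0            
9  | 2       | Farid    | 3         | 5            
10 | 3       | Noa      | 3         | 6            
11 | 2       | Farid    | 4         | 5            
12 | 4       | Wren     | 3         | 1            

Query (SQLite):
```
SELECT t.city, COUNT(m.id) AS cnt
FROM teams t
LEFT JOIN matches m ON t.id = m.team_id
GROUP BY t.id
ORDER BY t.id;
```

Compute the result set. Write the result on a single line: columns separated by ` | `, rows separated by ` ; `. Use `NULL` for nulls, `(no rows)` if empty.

Porto | 2 ; Izmir | 5 ; Fresno | 3 ; Porto | 2

LEFT JOIN keeps every teams row; unmatched ones get NULL for matches columns.
Group by teams.id and compute COUNT(m.id). COUNT(col) of an all-NULL group is 0.
  1: ids {2, 4} → COUNT(m.id)=2
  2: ids {1, 3, 7, 9, 11} → COUNT(m.id)=5
  3: ids {6, 8, 10} → COUNT(m.id)=3
  4: ids {5, 12} → COUNT(m.id)=2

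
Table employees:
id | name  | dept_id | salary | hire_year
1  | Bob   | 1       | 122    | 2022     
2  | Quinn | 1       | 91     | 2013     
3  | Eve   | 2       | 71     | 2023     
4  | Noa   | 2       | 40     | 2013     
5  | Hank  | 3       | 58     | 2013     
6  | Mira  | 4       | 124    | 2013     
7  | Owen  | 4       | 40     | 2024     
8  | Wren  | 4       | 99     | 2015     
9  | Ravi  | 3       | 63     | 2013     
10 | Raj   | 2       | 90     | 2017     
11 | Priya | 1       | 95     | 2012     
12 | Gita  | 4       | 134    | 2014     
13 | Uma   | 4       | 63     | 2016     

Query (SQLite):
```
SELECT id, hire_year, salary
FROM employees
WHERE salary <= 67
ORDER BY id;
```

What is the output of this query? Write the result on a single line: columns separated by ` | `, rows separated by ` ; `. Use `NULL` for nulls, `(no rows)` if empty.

4 | 2013 | 40 ; 5 | 2013 | 58 ; 7 | 2024 | 40 ; 9 | 2013 | 63 ; 13 | 2016 | 63

salary <= 67: ids {4, 5, 7, 9, 13}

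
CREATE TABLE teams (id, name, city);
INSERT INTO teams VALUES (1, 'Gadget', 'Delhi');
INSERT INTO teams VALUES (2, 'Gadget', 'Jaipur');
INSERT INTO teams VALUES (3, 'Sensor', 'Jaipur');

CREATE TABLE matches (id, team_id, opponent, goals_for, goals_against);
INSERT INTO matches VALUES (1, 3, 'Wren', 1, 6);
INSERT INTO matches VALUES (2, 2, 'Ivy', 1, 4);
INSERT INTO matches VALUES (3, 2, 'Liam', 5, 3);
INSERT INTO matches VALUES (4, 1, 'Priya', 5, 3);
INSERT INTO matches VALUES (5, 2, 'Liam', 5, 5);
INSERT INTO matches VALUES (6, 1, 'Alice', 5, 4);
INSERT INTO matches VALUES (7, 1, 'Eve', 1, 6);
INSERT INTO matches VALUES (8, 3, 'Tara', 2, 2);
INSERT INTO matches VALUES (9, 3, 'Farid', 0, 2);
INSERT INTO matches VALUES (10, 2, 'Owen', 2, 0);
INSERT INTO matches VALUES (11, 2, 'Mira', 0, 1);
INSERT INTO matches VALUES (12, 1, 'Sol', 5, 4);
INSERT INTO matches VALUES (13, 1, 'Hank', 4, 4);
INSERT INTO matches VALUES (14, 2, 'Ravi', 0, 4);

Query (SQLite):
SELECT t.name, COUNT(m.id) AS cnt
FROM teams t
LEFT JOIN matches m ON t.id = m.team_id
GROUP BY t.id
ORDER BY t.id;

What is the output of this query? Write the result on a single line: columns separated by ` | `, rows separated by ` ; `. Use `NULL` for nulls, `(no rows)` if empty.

LEFT JOIN keeps every teams row; unmatched ones get NULL for matches columns.
Group by teams.id and compute COUNT(m.id). COUNT(col) of an all-NULL group is 0.
  1: ids {4, 6, 7, 12, 13} → COUNT(m.id)=5
  2: ids {2, 3, 5, 10, 11, 14} → COUNT(m.id)=6
  3: ids {1, 8, 9} → COUNT(m.id)=3

Gadget | 5 ; Gadget | 6 ; Sensor | 3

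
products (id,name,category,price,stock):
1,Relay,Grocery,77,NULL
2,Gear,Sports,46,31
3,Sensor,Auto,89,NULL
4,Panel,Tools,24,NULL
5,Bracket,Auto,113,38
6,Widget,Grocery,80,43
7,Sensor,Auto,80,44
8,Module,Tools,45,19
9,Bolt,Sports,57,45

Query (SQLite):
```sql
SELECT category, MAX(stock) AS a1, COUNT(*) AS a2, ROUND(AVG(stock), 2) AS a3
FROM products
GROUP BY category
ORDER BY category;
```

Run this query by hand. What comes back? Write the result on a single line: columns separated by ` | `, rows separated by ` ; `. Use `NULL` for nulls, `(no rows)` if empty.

Auto | 44 | 3 | 41 ; Grocery | 43 | 2 | 43 ; Sports | 45 | 2 | 38 ; Tools | 19 | 2 | 19

Group products by category.
Per group compute: MAX(stock), COUNT(*), ROUND(AVG(stock), 2).
  Auto: ids {3, 5, 7} → MAX(stock)=44, COUNT(*)=3, ROUND(AVG(stock), 2)=41
  Grocery: ids {1, 6} → MAX(stock)=43, COUNT(*)=2, ROUND(AVG(stock), 2)=43
  Sports: ids {2, 9} → MAX(stock)=45, COUNT(*)=2, ROUND(AVG(stock), 2)=38
  Tools: ids {4, 8} → MAX(stock)=19, COUNT(*)=2, ROUND(AVG(stock), 2)=19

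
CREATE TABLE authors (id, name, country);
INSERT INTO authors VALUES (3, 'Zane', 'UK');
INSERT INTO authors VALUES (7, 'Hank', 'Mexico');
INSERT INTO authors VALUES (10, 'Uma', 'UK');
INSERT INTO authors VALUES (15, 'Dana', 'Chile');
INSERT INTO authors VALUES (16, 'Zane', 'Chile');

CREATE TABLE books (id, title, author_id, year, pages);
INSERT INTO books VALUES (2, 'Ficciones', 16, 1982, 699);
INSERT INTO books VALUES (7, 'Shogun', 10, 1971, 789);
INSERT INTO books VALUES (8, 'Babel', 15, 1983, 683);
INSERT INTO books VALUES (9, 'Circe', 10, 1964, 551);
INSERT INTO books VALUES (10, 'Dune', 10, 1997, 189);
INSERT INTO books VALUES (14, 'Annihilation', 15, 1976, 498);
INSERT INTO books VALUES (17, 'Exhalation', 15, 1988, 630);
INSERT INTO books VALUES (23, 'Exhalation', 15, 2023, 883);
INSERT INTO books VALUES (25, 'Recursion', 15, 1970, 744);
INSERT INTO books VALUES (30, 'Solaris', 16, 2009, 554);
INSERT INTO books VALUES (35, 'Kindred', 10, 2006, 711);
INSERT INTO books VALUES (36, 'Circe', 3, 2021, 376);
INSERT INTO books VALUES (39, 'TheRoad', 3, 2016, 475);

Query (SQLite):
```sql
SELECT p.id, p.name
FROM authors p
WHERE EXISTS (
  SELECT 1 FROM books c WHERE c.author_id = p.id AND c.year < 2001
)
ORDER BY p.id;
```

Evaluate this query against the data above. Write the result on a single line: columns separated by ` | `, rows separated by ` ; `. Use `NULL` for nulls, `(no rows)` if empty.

For each authors row, check whether any books with matching author_id has year < 2001.
Keep rows where that is true.

10 | Uma ; 15 | Dana ; 16 | Zane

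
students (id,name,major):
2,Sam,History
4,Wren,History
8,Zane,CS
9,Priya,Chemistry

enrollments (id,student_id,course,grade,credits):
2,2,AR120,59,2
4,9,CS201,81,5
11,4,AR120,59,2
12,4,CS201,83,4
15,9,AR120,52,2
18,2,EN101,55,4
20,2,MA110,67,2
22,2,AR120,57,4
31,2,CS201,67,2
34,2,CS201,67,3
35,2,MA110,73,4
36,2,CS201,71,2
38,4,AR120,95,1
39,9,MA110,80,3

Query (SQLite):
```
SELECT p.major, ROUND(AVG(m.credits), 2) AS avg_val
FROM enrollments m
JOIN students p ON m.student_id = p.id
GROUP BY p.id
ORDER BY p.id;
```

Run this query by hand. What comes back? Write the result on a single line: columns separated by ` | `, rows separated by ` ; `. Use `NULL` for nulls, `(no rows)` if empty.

Join each enrollments row to its students via student_id.
Group joined rows by students.id; compute ROUND(AVG(m.credits), 2) per group.
  2: ids {2, 18, 20, 22, 31, 34, 35, 36} → ROUND(AVG(m.credits), 2)=2.88
  4: ids {11, 12, 38} → ROUND(AVG(m.credits), 2)=2.33
  9: ids {4, 15, 39} → ROUND(AVG(m.credits), 2)=3.33

History | 2.88 ; History | 2.33 ; Chemistry | 3.33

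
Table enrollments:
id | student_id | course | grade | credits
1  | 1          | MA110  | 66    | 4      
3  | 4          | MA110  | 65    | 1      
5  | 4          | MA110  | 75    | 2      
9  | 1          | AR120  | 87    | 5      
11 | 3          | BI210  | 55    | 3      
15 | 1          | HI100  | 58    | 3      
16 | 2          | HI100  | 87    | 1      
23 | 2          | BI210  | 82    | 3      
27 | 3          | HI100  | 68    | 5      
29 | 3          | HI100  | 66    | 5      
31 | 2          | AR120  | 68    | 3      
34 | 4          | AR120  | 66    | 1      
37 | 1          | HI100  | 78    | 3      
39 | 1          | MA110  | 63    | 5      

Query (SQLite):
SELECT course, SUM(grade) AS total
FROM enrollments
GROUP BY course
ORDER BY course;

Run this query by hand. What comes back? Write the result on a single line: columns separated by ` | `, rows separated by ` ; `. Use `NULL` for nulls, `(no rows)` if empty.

AR120 | 221 ; BI210 | 137 ; HI100 | 357 ; MA110 | 269

Partition enrollments by course; compute SUM(grade) within each group.
  AR120: ids {9, 31, 34} → SUM(grade)=221
  BI210: ids {11, 23} → SUM(grade)=137
  HI100: ids {15, 16, 27, 29, 37} → SUM(grade)=357
  MA110: ids {1, 3, 5, 39} → SUM(grade)=269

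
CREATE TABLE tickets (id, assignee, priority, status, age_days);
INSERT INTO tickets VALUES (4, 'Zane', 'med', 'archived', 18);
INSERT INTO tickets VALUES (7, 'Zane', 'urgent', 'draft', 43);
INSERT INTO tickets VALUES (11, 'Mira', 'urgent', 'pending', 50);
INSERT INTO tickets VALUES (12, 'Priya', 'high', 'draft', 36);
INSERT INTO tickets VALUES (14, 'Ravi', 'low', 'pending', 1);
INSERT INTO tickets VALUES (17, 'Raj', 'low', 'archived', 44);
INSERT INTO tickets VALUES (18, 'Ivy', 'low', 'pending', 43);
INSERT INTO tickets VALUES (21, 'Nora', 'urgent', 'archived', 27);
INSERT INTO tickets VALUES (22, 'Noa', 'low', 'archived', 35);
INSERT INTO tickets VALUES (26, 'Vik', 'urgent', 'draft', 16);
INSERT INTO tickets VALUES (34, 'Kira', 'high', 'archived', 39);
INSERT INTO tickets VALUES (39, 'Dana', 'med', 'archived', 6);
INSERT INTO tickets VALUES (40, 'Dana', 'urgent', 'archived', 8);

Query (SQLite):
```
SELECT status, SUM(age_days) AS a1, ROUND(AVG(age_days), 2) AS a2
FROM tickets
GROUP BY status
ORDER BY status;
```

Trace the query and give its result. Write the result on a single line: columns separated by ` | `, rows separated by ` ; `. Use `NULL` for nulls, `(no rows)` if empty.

archived | 177 | 25.29 ; draft | 95 | 31.67 ; pending | 94 | 31.33

Group tickets by status.
Per group compute: SUM(age_days), ROUND(AVG(age_days), 2).
  archived: ids {4, 17, 21, 22, 34, 39, 40} → SUM(age_days)=177, ROUND(AVG(age_days), 2)=25.29
  draft: ids {7, 12, 26} → SUM(age_days)=95, ROUND(AVG(age_days), 2)=31.67
  pending: ids {11, 14, 18} → SUM(age_days)=94, ROUND(AVG(age_days), 2)=31.33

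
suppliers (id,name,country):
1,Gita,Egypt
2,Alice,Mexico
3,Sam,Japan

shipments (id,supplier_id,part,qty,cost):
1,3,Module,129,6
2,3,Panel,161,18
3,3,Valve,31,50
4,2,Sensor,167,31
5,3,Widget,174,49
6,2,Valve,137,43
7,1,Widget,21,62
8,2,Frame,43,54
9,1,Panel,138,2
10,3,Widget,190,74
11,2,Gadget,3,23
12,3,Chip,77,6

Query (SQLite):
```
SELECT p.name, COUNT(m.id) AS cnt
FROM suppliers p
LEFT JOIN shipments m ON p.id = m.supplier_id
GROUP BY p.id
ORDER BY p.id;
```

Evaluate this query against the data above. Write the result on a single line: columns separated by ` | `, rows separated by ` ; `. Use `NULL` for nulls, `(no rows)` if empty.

Gita | 2 ; Alice | 4 ; Sam | 6

LEFT JOIN keeps every suppliers row; unmatched ones get NULL for shipments columns.
Group by suppliers.id and compute COUNT(m.id). COUNT(col) of an all-NULL group is 0.
  1: ids {7, 9} → COUNT(m.id)=2
  2: ids {4, 6, 8, 11} → COUNT(m.id)=4
  3: ids {1, 2, 3, 5, 10, 12} → COUNT(m.id)=6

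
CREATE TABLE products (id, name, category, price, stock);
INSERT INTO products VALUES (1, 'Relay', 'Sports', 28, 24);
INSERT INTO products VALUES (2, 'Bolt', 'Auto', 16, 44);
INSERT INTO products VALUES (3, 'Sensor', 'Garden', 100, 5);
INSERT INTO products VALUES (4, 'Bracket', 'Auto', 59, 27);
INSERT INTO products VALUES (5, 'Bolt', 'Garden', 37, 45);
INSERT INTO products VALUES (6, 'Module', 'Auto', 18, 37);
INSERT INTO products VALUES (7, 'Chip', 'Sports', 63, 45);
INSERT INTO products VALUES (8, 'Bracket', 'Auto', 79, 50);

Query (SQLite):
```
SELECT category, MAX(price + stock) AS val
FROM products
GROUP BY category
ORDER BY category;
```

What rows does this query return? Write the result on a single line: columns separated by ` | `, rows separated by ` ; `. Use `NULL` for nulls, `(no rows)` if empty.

For each row compute price + stock.
Group by category; take MAX of the expression per group.
  Auto: ids {2, 4, 6, 8} → MAX(price + stock)=129
  Garden: ids {3, 5} → MAX(price + stock)=105
  Sports: ids {1, 7} → MAX(price + stock)=108

Auto | 129 ; Garden | 105 ; Sports | 108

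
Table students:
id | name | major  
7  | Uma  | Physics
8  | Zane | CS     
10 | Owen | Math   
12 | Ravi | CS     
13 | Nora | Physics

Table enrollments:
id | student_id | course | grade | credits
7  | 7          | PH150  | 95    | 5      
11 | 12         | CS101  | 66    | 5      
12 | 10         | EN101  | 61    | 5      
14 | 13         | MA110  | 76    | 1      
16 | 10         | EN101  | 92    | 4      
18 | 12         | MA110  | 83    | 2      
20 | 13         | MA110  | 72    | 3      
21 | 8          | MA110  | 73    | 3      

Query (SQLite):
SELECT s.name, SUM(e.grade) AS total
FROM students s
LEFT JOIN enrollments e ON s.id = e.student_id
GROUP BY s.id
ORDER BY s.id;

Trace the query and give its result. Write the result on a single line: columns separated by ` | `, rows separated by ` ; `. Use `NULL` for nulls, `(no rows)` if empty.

Uma | 95 ; Zane | 73 ; Owen | 153 ; Ravi | 149 ; Nora | 148

LEFT JOIN keeps every students row; unmatched ones get NULL for enrollments columns.
Group by students.id and compute SUM(e.grade). SUM over an all-NULL group is NULL.
  7: ids {7} → SUM(e.grade)=95
  8: ids {21} → SUM(e.grade)=73
  10: ids {12, 16} → SUM(e.grade)=153
  12: ids {11, 18} → SUM(e.grade)=149
  13: ids {14, 20} → SUM(e.grade)=148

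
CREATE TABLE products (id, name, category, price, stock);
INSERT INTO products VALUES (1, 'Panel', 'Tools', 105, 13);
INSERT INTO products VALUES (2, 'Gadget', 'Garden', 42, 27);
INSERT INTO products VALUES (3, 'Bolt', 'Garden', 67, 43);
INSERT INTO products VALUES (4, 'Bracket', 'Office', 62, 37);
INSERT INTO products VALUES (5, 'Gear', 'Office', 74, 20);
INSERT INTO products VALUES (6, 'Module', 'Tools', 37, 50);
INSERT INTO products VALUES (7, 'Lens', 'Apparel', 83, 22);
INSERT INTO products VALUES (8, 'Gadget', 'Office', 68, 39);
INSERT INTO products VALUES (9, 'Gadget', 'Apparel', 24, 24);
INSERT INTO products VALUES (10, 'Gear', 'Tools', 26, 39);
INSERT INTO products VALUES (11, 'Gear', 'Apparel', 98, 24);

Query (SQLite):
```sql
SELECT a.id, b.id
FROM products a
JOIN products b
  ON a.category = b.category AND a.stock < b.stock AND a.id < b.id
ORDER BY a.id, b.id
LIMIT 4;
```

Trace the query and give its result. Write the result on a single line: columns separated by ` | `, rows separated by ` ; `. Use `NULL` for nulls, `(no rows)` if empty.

1 | 6 ; 1 | 10 ; 2 | 3 ; 4 | 8

Pairs (a,b) with same category, a.stock < b.stock, a.id < b.id.
category groups: Apparel:{7,9,11} Garden:{2,3} Office:{4,5,8} Tools:{1,6,10}
Ordered by (a.id, b.id); first 4.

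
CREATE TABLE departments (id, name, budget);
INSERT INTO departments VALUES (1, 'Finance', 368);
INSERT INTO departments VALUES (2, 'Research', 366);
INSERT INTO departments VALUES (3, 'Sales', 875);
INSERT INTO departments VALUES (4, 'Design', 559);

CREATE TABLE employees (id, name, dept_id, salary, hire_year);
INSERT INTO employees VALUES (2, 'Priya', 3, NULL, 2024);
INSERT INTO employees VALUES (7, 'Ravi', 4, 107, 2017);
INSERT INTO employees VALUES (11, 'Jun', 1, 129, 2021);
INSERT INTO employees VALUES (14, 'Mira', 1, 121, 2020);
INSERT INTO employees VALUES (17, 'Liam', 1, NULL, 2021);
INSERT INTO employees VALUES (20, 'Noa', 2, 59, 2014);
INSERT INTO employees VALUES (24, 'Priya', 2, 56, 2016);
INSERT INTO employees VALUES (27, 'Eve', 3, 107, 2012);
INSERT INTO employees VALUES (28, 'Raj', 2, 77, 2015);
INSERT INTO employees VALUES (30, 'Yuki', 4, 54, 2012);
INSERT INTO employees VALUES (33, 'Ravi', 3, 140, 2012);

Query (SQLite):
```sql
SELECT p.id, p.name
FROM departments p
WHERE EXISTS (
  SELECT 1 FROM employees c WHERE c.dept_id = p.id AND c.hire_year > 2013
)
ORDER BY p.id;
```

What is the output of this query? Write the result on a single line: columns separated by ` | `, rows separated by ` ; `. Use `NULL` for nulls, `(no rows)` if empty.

1 | Finance ; 2 | Research ; 3 | Sales ; 4 | Design

For each departments row, check whether any employees with matching dept_id has hire_year > 2013.
Keep rows where that is true.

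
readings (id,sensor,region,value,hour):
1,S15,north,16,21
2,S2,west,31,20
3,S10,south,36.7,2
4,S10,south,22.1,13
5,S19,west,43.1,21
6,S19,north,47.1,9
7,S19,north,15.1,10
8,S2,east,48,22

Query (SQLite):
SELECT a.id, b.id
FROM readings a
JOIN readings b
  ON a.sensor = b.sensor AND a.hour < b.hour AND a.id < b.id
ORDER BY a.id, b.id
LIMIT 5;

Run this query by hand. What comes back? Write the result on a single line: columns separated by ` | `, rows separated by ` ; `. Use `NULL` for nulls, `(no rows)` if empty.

Pairs (a,b) with same sensor, a.hour < b.hour, a.id < b.id.
sensor groups: S10:{3,4} S15:{1} S19:{5,6,7} S2:{2,8}
Ordered by (a.id, b.id); first 5.

2 | 8 ; 3 | 4 ; 6 | 7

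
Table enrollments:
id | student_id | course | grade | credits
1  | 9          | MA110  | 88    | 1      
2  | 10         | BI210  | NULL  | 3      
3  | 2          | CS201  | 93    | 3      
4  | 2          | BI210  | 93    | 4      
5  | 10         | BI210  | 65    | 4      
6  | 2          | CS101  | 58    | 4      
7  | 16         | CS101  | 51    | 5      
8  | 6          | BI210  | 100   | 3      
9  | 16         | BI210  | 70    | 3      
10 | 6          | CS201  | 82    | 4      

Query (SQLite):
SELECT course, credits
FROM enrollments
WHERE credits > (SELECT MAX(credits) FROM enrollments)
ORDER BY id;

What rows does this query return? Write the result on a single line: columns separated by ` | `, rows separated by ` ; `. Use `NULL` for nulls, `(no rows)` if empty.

Scalar subquery: MAX(credits) over all enrollments rows = 5.
Keep rows where credits > that value.

(no rows)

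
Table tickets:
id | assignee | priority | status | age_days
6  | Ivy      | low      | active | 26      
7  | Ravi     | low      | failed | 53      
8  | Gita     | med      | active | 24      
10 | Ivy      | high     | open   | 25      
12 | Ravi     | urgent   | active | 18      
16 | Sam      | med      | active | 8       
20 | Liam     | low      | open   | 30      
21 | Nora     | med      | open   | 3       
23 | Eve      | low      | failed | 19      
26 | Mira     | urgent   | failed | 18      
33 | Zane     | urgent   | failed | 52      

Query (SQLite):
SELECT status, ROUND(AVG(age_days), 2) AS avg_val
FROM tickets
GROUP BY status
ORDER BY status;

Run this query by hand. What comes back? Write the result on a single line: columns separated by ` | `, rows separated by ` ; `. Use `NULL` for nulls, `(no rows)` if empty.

Partition tickets by status; compute ROUND(AVG(age_days), 2) within each group.
  active: ids {6, 8, 12, 16} → ROUND(AVG(age_days), 2)=19
  failed: ids {7, 23, 26, 33} → ROUND(AVG(age_days), 2)=35.5
  open: ids {10, 20, 21} → ROUND(AVG(age_days), 2)=19.33

active | 19 ; failed | 35.5 ; open | 19.33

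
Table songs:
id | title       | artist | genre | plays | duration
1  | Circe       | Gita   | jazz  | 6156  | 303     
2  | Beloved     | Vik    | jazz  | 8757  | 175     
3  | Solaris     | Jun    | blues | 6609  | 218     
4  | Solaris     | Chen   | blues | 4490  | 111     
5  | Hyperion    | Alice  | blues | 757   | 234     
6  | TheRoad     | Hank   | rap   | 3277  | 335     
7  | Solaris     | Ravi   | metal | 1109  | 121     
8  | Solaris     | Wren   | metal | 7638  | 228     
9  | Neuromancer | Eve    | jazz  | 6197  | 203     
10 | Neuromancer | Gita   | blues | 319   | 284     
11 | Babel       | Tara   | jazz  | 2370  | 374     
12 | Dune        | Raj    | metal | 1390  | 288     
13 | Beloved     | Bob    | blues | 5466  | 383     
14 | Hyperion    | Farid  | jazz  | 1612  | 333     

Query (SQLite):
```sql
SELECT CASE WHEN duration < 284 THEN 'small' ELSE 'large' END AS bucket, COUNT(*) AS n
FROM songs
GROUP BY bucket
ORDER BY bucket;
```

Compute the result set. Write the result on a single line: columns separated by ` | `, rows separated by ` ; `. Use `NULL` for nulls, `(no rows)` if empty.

large | 7 ; small | 7

Bucket rows by duration < 284 → 'small' else 'large'; count each bucket.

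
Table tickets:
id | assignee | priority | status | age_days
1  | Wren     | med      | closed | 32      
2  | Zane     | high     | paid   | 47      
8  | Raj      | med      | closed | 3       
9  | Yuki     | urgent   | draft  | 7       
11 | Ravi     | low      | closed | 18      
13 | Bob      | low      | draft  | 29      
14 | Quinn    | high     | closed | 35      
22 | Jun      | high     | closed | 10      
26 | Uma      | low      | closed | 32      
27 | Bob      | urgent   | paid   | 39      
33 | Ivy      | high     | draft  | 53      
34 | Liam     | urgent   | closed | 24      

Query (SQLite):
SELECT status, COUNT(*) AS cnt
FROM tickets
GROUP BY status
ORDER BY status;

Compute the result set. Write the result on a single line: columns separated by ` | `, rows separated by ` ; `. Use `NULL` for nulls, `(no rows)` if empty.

Partition tickets by status; compute COUNT(*) within each group.
  closed: ids {1, 8, 11, 14, 22, 26, 34} → COUNT(*)=7
  draft: ids {9, 13, 33} → COUNT(*)=3
  paid: ids {2, 27} → COUNT(*)=2

closed | 7 ; draft | 3 ; paid | 2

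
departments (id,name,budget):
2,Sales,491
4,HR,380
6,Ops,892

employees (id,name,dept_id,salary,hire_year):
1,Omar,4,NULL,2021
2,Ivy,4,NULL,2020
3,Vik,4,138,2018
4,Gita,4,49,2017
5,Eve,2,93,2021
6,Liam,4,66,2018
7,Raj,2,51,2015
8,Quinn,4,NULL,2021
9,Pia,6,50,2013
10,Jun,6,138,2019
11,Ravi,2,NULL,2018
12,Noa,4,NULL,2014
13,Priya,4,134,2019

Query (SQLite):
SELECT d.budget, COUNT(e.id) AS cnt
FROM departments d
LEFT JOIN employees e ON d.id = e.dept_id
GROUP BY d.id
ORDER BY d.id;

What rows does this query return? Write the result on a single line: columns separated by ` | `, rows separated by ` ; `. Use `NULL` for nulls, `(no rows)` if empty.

LEFT JOIN keeps every departments row; unmatched ones get NULL for employees columns.
Group by departments.id and compute COUNT(e.id). COUNT(col) of an all-NULL group is 0.
  2: ids {5, 7, 11} → COUNT(e.id)=3
  4: ids {1, 2, 3, 4, 6, 8, 12, 13} → COUNT(e.id)=8
  6: ids {9, 10} → COUNT(e.id)=2

491 | 3 ; 380 | 8 ; 892 | 2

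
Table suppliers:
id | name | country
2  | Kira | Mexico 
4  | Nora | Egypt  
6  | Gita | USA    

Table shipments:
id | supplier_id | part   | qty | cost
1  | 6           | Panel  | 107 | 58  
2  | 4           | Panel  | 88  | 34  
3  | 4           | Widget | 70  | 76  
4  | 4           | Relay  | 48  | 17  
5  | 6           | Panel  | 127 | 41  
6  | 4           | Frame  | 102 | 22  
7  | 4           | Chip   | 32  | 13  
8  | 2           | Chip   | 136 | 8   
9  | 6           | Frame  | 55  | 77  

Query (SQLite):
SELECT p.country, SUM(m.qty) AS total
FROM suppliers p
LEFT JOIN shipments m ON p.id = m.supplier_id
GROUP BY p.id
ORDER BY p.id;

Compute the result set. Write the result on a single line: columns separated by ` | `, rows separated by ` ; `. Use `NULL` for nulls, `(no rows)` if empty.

LEFT JOIN keeps every suppliers row; unmatched ones get NULL for shipments columns.
Group by suppliers.id and compute SUM(m.qty). SUM over an all-NULL group is NULL.
  2: ids {8} → SUM(m.qty)=136
  4: ids {2, 3, 4, 6, 7} → SUM(m.qty)=340
  6: ids {1, 5, 9} → SUM(m.qty)=289

Mexico | 136 ; Egypt | 340 ; USA | 289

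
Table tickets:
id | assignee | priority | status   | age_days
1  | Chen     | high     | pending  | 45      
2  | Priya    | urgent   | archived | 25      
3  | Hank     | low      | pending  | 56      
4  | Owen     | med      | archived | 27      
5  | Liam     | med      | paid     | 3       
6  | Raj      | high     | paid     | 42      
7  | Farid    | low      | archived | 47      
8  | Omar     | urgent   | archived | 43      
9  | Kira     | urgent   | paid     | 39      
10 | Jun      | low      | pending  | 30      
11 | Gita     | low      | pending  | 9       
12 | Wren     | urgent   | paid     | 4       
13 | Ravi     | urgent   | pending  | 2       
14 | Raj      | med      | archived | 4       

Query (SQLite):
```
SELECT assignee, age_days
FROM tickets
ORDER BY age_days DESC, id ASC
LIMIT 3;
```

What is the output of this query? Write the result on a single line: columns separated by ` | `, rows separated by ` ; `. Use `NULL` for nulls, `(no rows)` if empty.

Hank | 56 ; Farid | 47 ; Chen | 45

Sort by age_days desc, tiebreak id asc: (56, id=3), (47, id=7), (45, id=1), (43, id=8), (42, id=6), (39, id=9) …. Take first 3.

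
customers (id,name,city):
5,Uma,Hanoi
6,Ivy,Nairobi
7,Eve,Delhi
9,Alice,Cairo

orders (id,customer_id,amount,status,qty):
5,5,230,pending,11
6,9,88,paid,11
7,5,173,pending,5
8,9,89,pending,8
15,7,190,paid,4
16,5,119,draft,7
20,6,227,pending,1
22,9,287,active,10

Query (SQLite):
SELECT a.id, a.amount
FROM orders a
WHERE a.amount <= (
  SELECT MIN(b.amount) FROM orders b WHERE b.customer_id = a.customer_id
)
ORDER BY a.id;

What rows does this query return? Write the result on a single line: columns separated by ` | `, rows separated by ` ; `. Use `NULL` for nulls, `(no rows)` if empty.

6 | 88 ; 15 | 190 ; 16 | 119 ; 20 | 227

For each orders row a, compute MIN(amount) over rows sharing a.customer_id.
Keep row a if a.amount <= that per-group MIN.
  customer_id=5: MIN(amount) = 119
  customer_id=6: MIN(amount) = 227
  customer_id=7: MIN(amount) = 190
  customer_id=9: MIN(amount) = 88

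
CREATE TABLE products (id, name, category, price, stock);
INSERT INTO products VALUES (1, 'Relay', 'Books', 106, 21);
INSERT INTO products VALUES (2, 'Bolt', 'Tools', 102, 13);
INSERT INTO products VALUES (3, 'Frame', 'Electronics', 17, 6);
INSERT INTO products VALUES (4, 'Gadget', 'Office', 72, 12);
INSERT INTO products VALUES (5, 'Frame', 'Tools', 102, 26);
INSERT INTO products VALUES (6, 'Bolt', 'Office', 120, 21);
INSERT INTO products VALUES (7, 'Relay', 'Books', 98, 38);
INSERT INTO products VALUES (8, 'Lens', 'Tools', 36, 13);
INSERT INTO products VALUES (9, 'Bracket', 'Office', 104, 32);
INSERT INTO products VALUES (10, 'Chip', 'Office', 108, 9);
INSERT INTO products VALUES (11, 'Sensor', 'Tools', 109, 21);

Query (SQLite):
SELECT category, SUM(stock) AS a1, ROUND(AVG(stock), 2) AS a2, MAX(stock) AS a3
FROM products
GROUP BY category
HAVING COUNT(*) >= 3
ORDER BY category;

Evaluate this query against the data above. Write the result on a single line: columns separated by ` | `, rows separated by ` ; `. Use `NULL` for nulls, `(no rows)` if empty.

Group products by category.
Per group compute: SUM(stock), ROUND(AVG(stock), 2), MAX(stock).
HAVING: drop groups with fewer than 3 rows.
  Books: ids {1, 7} → SUM(stock)=59, ROUND(AVG(stock), 2)=29.5, MAX(stock)=38
  Electronics: ids {3} → SUM(stock)=6, ROUND(AVG(stock), 2)=6, MAX(stock)=6
  Office: ids {4, 6, 9, 10} → SUM(stock)=74, ROUND(AVG(stock), 2)=18.5, MAX(stock)=32
  Tools: ids {2, 5, 8, 11} → SUM(stock)=73, ROUND(AVG(stock), 2)=18.25, MAX(stock)=26

Office | 74 | 18.5 | 32 ; Tools | 73 | 18.25 | 26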